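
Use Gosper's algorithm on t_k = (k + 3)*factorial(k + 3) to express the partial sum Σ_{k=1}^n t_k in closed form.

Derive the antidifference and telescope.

S(n) = factorial(n + 4) - 24

r(k) = (k + 4)**2/(k + 3) after simplifying.
Take A(k)=k + 4, B(k)=1, C(k)=k + 3.
Set up (k + 4)·f(k+1) − (1)·f(k) − (k + 3) = 0.
d = 0 from the (1,0,1) case.
Solving with deg f ≤ 0: f(k) = 1.
R(k) = B(k−1)·f(k)/C(k) = 1/(k + 3); s_k = R·t_k = factorial(k + 3).
Δs = (k + 3)*factorial(k + 3), as required.
s_(n+1) = factorial(n + 4) and s_(1) = 24, so S(n) = factorial(n + 4) - 24.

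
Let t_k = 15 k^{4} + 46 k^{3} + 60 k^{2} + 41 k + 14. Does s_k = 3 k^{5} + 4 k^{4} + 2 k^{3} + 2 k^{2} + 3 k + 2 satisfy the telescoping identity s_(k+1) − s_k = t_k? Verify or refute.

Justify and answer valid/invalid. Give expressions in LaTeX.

valid; difference matches t_k

s_(k+1) = 3*k**5 + 19*k**4 + 48*k**3 + 62*k**2 + 44*k + 16
s_(k+1) − s_k = 15*k**4 + 46*k**3 + 60*k**2 + 41*k + 14
(s_(k+1) − s_k) − t_k = 0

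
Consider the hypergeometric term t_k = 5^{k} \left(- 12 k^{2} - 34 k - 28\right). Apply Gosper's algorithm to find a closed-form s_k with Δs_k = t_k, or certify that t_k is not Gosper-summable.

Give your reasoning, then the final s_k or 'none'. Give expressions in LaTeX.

s_k = 5^{k} \left(- 3 k^{2} - k - 2\right)

r(k) = 5*(6*k**2 + 29*k + 37)/(6*k**2 + 17*k + 14) after simplifying.
So A=5 and B=1, with C=k**2 + 17*k/6 + 7/3.
Key eq: (5)·f(k+1) = (1)·f(k) + (k**2 + 17*k/6 + 7/3).
From deg A=0, deg B=0, deg C=2: d=2.
Solve for f: f(k) = (3*k**2 + k + 2)/12 (degree 2 ≤ 2).
R(k) = B(k−1)·f(k)/C(k) = (3*k**2 + k + 2)/(2*(6*k**2 + 17*k + 14)); s_k = R·t_k = 5**k*(-3*k**2 - k - 2).
Δs = 5**k*(-12*k**2 - 34*k - 28), as required.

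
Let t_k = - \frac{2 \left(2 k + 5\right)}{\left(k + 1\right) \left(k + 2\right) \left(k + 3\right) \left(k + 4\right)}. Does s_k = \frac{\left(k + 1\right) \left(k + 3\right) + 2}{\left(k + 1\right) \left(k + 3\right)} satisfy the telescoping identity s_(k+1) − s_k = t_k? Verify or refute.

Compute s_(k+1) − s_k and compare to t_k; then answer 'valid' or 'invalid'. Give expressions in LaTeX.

s_(k+1) = ((k + 2)*(k + 4) + 2)/((k + 2)*(k + 4))
s_(k+1) − s_k = 2*(-2*k - 5)/(k**4 + 10*k**3 + 35*k**2 + 50*k + 24)
(s_(k+1) − s_k) − t_k = 0

Valid — Δs_k = t_k.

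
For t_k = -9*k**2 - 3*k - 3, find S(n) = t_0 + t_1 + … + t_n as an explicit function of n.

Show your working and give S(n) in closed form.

Step 1: r(k) = (k + 3*(k + 1)**2 + 2)/(3*k**2 + k + 1).
Gosper form: A/B · C(k+1)/C(k) with A=1, B=1, C=k**2 + k/3 + 1/3.
Solve (1)·f(k+1) − (1)·f(k) = k**2 + k/3 + 1/3.
d = 3 from the (0,0,2) case.
Match coefficients ⇒ f(k) = k*(k**2 - k + 1)/3.
Then R = B(k−1)f/C = k*(k**2 - k + 1)/(3*k**2 + k + 1), so s_k = R(k)·t_k = 3*k*(-k**2 + k - 1).
s_(k+1) − s_k = -9*k**2 - 3*k - 3 = t_k.
Telescope: S(n) = s_(n+1) − s_(0) = -3*n**3 - 6*n**2 - 6*n - 3 − (0) = -3*n**3 - 6*n**2 - 6*n - 3.

S(n) = -3*n**3 - 6*n**2 - 6*n - 3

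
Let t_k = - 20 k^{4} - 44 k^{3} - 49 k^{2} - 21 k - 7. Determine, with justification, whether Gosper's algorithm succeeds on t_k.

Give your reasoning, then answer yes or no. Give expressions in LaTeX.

r(k) = (20*k**4 + 124*k**3 + 301*k**2 + 331*k + 141)/(20*k**4 + 44*k**3 + 49*k**2 + 21*k + 7) after simplifying.
So A=1 and B=1, with C=k**4 + 11*k**3/5 + 49*k**2/20 + 21*k/20 + 7/20.
f must satisfy (1)·f(k+1) − (1)·f(k) = k**4 + 11*k**3/5 + 49*k**2/20 + 21*k/20 + 7/20.
d = 5 from the (0,0,4) case.
Coefficient equations give f(k) = k*(4*k**4 + k**3 + k**2 - 3*k + 4)/20.
Then R = B(k−1)f/C = k*(4*k**4 + k**3 + k**2 - 3*k + 4)/(20*k**4 + 44*k**3 + 49*k**2 + 21*k + 7), so s_k = R(k)·t_k = k*(-4*k**4 - k**3 - k**2 + 3*k - 4).
Δs = -20*k**4 - 44*k**3 - 49*k**2 - 21*k - 7, as required.

Yes. s_k = k \left(- 4 k^{4} - k^{3} - k^{2} + 3 k - 4\right).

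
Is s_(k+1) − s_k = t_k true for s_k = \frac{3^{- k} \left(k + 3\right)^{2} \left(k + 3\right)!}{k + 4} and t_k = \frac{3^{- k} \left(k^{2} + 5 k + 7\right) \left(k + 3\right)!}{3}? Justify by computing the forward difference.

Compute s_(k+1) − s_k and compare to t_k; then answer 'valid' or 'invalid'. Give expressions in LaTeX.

s_(k+1) = (k + 4)**2*factorial(k + 4)/(3*3**k*(k + 5))
s_(k+1) − s_k = (k**4 + 13*k**3 + 63*k**2 + 139*k + 121)*factorial(k + 3)/(3*3**k*(k + 4)*(k + 5))
(s_(k+1) − s_k) − t_k = -(k**3 + 9*k**2 + 24*k + 19)*factorial(k + 3)/(3*3**k*(k + 4)*(k + 5))

Invalid: residual - \frac{3^{- k} \left(k^{3} + 9 k^{2} + 24 k + 19\right) \left(k + 3\right)!}{3 \left(k + 4\right) \left(k + 5\right)} ≠ 0.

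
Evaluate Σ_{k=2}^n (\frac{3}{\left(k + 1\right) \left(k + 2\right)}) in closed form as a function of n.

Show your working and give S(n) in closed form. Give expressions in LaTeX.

S(n) = \frac{n - 1}{n + 2}

r(k) = (k + 1)/(k + 3) after simplifying.
Gosper form: A/B · C(k+1)/C(k) with A=k + 1, B=k + 3, C=1.
f must satisfy (k + 1)·f(k+1) − (k + 2)·f(k) = 1.
deg f ≤ 1 (via 1,1,0).
Solving with deg f ≤ 1: f(k) = k.
Then R = B(k−1)f/C = k*(k + 2), so s_k = R(k)·t_k = 3*k/(k + 1).
Δs = 3/(k**2 + 3*k + 2), as required.
Telescope: S(n) = s_(n+1) − s_(2) = 3*(n + 1)/(n + 2) − (2) = (n - 1)/(n + 2).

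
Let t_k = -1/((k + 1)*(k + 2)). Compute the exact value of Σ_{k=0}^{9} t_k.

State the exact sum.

The ratio is (k + 1)/(k + 3).
Normal form (A,B,C) = (k + 1, k + 3, 1).
Set up (k + 1)·f(k+1) − (k + 2)·f(k) − (1) = 0.
Bound: deg f ≤ 1.
Solve for f: f(k) = k (degree 1 ≤ 1).
Certificate R = B(k−1)f/C = k*(k + 2) gives s_k = -k/(k + 1).
Check: Δs_k = -1/(k**2 + 3*k + 2). ✓
Σ_(k=0)^(9) t_k = s_(10) − s_(0) = -10/11 − (0) = -10/11.

Σ = -10/11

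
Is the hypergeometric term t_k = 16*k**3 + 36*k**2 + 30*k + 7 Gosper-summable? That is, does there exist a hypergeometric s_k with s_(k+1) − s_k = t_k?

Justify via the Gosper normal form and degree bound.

Yes. s_k = k*(4*k**3 + 4*k**2 + k - 2).

t_(k+1)/t_k = (16*k**3 + 84*k**2 + 150*k + 89)/(16*k**3 + 36*k**2 + 30*k + 7).
So A=1 and B=1, with C=k**3 + 9*k**2/4 + 15*k/8 + 7/16.
Need (1)·f(k+1) − (1)·f(k) = k**3 + 9*k**2/4 + 15*k/8 + 7/16.
Degrees (0,0,3) ⇒ d ≤ 4.
Solving with deg f ≤ 4: f(k) = k*(2*k - 1)*(2*k**2 + 3*k + 2)/16.
Get s_k = R·t_k = k*(4*k**3 + 4*k**2 + k - 2) with R(k) = B(k−1)f(k)/C(k) = k*(2*k - 1)*(2*k**2 + 3*k + 2)/(16*k**3 + 36*k**2 + 30*k + 7).
Δs = 16*k**3 + 36*k**2 + 30*k + 7, as required.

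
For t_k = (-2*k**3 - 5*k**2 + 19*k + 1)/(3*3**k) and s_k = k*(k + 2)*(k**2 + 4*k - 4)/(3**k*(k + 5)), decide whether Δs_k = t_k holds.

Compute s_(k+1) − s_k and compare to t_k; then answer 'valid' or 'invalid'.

s_(k+1) = (k + 1)*(k + 3)*(4*k + (k + 1)**2)/(3*3**k*(k + 6))
s_(k+1) − s_k = (-2*k**5 - 21*k**4 - 42*k**3 + 114*k**2 + 257*k + 15)/(3*3**k*(k**2 + 11*k + 30))
(s_(k+1) − s_k) − t_k = (2*k**4 + 18*k**3 + 18*k**2 - 108*k - 5)/(3**k*(k**2 + 11*k + 30))

Invalid: residual (2*k**4 + 18*k**3 + 18*k**2 - 108*k - 5)/(3**k*(k**2 + 11*k + 30)) ≠ 0.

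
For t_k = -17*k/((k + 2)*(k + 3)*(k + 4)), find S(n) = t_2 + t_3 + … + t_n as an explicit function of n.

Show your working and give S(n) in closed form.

S(n) = 17*(-3*n**2 - n + 4)/(20*(n**2 + 7*n + 12))

Compute t_(k+1)/t_k: get (k + 1)*(k + 2)/(k*(k + 5)).
Gosper form: A/B · C(k+1)/C(k) with A=k + 2, B=k + 5, C=k.
Solve (k + 2)·f(k+1) − (k + 4)·f(k) = k.
Bound: deg f ≤ 2.
A polynomial solution: f(k) = k*(k - 1)/6.
So s_k = (B(k−1)f/C)·t_k = ((k - 1)*(k + 4)/6)·t_k = 17*k*(1 - k)/(6*(k + 2)*(k + 3)).
Δs = -17*k/(k**3 + 9*k**2 + 26*k + 24), as required.
s_(n+1) = 17*n*(-n - 1)/(6*(n**2 + 7*n + 12)) and s_(2) = -17/60, so S(n) = 17*(-3*n**2 - n + 4)/(20*(n**2 + 7*n + 12)).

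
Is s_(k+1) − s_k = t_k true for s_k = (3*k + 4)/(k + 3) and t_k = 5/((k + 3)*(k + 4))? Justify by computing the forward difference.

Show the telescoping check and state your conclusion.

valid (s_(k+1) − s_k reduces to t_k)

s_(k+1) = (3*k + 7)/(k + 4)
s_(k+1) − s_k = 5/(k**2 + 7*k + 12)
(s_(k+1) − s_k) − t_k = 0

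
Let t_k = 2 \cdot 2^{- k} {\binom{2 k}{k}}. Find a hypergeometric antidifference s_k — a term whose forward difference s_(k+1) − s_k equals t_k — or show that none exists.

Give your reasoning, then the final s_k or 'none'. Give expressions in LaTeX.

not Gosper-summable; s_k does not exist

Step 1: r(k) = (2*k + 1)/(k + 1).
Normal form (A,B,C) = (2*k + 1, k + 1, 1).
Need (2*k + 1)·f(k+1) − (k)·f(k) = 1.
Degrees (1,1,0) ⇒ d ≤ -1.
Bound -1 < 0, so the key equation has no polynomial solution.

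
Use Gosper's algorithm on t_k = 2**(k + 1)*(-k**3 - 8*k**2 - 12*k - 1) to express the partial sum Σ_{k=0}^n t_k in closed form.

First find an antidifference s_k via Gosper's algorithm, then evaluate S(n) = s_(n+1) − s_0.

r(k) = 2*(k**3 + 11*k**2 + 31*k + 22)/(k**3 + 8*k**2 + 12*k + 1) after simplifying.
Gosper form: A/B · C(k+1)/C(k) with A=2, B=1, C=k**3 + 8*k**2 + 12*k + 1.
Solve (2)·f(k+1) − (1)·f(k) = k**3 + 8*k**2 + 12*k + 1.
Bound: deg f ≤ 3.
Solving with deg f ≤ 3: f(k) = (k - 1)*(k**2 + 3*k + 1).
Get s_k = R·t_k = 2**(k + 1)*(-k**3 - 2*k**2 + 2*k + 1) with R(k) = B(k−1)f(k)/C(k) = (k - 1)*(k**2 + 3*k + 1)/(k**3 + 8*k**2 + 12*k + 1).
Check: Δs_k = 2**(k + 1)*(-k**3 - 8*k**2 - 12*k - 1). ✓
Σ_(k=0)^n t_k = s_(n+1) − s_(0) = (2**(n + 2)*n*(-n**2 - 5*n - 5)) − (2), i.e. -4*2**n*n**3 - 20*2**n*n**2 - 20*2**n*n - 2.

S(n) = -4*2**n*n**3 - 20*2**n*n**2 - 20*2**n*n - 2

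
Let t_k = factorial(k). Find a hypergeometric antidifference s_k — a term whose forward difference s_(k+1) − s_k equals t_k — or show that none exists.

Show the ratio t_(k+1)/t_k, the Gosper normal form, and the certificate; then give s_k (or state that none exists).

no hypergeometric antidifference exists

Compute t_(k+1)/t_k: get k + 1.
A = k + 1, B = 1, C = 1.
Set up (k + 1)·f(k+1) − (1)·f(k) − (1) = 0.
d = -1 from the (1,0,0) case.
Bound -1 < 0, so the key equation has no polynomial solution.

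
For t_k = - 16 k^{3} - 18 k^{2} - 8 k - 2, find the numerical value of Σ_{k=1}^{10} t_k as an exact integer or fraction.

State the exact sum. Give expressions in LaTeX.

Σ = -55790

Ratio r(k) = (8*k**3 + 33*k**2 + 46*k + 22)/(8*k**3 + 9*k**2 + 4*k + 1).
Gosper form: A/B · C(k+1)/C(k) with A=1, B=1, C=k**3 + 9*k**2/8 + k/2 + 1/8.
Set up (1)·f(k+1) − (1)·f(k) − (k**3 + 9*k**2/8 + k/2 + 1/8) = 0.
From deg A=0, deg B=0, deg C=3: d=4.
Match coefficients ⇒ f(k) = k*(4*k**3 - 2*k**2 - k + 1)/16.
Get s_k = R·t_k = k*(-4*k**3 + 2*k**2 + k - 1) with R(k) = B(k−1)f(k)/C(k) = k*(4*k**3 - 2*k**2 - k + 1)/(2*(8*k**3 + 9*k**2 + 4*k + 1)).
Check: Δs_k = -16*k**3 - 18*k**2 - 8*k - 2. ✓
Evaluate s at k=11 and k=1: -55792 and -2; difference -55790.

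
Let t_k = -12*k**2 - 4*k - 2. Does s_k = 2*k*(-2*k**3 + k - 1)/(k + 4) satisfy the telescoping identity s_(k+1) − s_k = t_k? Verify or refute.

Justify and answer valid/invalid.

s_(k+1) = 2*(k + 1)*(k - 2*(k + 1)**3)/(k + 5)
s_(k+1) − s_k = 2*(-6*k**4 - 44*k**3 - 55*k**2 - 25*k - 8)/(k**2 + 9*k + 20)
(s_(k+1) − s_k) − t_k = 24*(k**3 + 7*k**2 + 2*k + 1)/(k**2 + 9*k + 20)

Invalid: residual 24*(k**3 + 7*k**2 + 2*k + 1)/(k**2 + 9*k + 20) ≠ 0.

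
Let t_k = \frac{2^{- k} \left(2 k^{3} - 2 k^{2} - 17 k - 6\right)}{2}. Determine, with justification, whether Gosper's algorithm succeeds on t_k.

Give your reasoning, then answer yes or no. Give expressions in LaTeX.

Yes. s_k = 2^{- k} \left(- 2 k^{3} - 4 k^{2} + 3 k + 3\right).

t_(k+1)/t_k = (2*k**3 + 4*k**2 - 15*k - 23)/(2*(2*k**3 - 2*k**2 - 17*k - 6)).
Normal form (A,B,C) = (1/2, 1, k**3 - k**2 - 17*k/2 - 3).
Key eq: (1/2)·f(k+1) = (1)·f(k) + (k**3 - k**2 - 17*k/2 - 3).
deg f ≤ 3 (via 0,0,3).
Solve for f: f(k) = -(k - 1)*(2*k**2 + 6*k + 3) (degree 3 ≤ 3).
So s_k = (B(k−1)f/C)·t_k = (-2*(k - 1)*(2*k**2 + 6*k + 3)/(2*k**3 - 2*k**2 - 17*k - 6))·t_k = (-2*k**3 - 4*k**2 + 3*k + 3)/2**k.
Δs = (2*k**3 - 2*k**2 - 17*k - 6)/(2*2**k), as required.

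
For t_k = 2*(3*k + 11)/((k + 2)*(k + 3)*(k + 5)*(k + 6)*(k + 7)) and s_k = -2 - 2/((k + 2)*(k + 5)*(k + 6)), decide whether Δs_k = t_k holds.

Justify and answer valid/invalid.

s_(k+1) = -2 - 2/((k + 3)*(k + 6)*(k + 7))
s_(k+1) − s_k = 2*(3*k + 11)/(k**5 + 23*k**4 + 203*k**3 + 853*k**2 + 1692*k + 1260)
(s_(k+1) − s_k) − t_k = 0

valid; difference matches t_k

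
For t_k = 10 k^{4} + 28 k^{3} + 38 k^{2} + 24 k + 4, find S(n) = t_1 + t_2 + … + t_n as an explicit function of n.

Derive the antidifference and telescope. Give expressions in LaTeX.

S(n) = 2 n \left(n^{4} + 6 n^{3} + 15 n^{2} + 19 n + 11\right)

r(k) = (5*k**4 + 34*k**3 + 91*k**2 + 112*k + 52)/(5*k**4 + 14*k**3 + 19*k**2 + 12*k + 2) after simplifying.
Normal form (A,B,C) = (1, 1, k**4 + 14*k**3/5 + 19*k**2/5 + 12*k/5 + 2/5).
f must satisfy (1)·f(k+1) − (1)·f(k) = k**4 + 14*k**3/5 + 19*k**2/5 + 12*k/5 + 2/5.
From deg A=0, deg B=0, deg C=4: d=5.
Solving with deg f ≤ 5: f(k) = k*(k + 1)*(k**3 + k - 1)/5.
Get s_k = R·t_k = 2*k*(k**4 + k**3 + k**2 - 1) with R(k) = B(k−1)f(k)/C(k) = k*(k**3 + k - 1)/(5*k**3 + 9*k**2 + 10*k + 2).
Check: Δs_k = 10*k**4 + 28*k**3 + 38*k**2 + 24*k + 4. ✓
s_(n+1) = 2*n**5 + 12*n**4 + 30*n**3 + 38*n**2 + 22*n + 4 and s_(1) = 4, so S(n) = 2*n*(n**4 + 6*n**3 + 15*n**2 + 19*n + 11).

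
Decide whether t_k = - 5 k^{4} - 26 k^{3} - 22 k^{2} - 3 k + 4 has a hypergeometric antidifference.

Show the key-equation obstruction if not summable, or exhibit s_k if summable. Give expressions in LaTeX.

r(k) = (5*k**4 + 46*k**3 + 130*k**2 + 145*k + 52)/(5*k**4 + 26*k**3 + 22*k**2 + 3*k - 4) after simplifying.
Factor: A=1; B=1; C=k**4 + 26*k**3/5 + 22*k**2/5 + 3*k/5 - 4/5.
f must satisfy (1)·f(k+1) − (1)·f(k) = k**4 + 26*k**3/5 + 22*k**2/5 + 3*k/5 - 4/5.
Degrees (0,0,4) ⇒ d ≤ 5.
Match coefficients ⇒ f(k) = k*(k**4 + 4*k**3 - 4*k**2 - 3*k - 2)/5.
So s_k = (B(k−1)f/C)·t_k = (k*(k**4 + 4*k**3 - 4*k**2 - 3*k - 2)/(5*k**4 + 26*k**3 + 22*k**2 + 3*k - 4))·t_k = k*(-k**4 - 4*k**3 + 4*k**2 + 3*k + 2).
Check: Δs_k = -5*k**4 - 26*k**3 - 22*k**2 - 3*k + 4. ✓

Yes. s_k = k \left(- k^{4} - 4 k^{3} + 4 k^{2} + 3 k + 2\right).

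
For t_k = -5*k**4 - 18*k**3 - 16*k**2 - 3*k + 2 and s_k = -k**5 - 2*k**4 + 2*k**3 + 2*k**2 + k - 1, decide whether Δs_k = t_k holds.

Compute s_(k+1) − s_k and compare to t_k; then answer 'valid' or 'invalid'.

Valid — Δs_k = t_k.

s_(k+1) = -k**5 - 7*k**4 - 16*k**3 - 14*k**2 - 2*k + 1
s_(k+1) − s_k = -5*k**4 - 18*k**3 - 16*k**2 - 3*k + 2
(s_(k+1) − s_k) − t_k = 0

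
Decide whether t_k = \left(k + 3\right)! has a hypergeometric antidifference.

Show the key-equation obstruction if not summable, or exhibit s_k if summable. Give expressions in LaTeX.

Compute t_(k+1)/t_k: get k + 4.
Normal form (A,B,C) = (k + 4, 1, 1).
Need (k + 4)·f(k+1) − (1)·f(k) = 1.
deg f ≤ -1 (via 1,0,0).
deg f ≤ -1 is impossible — no certificate.

No — negative degree bound, so no certificate f.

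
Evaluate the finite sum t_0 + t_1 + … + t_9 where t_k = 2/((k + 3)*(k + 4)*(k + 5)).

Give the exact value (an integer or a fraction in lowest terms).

Σ = 85/1092

The ratio is (k + 3)/(k + 6).
Take A(k)=k + 3, B(k)=k + 6, C(k)=1.
Set up (k + 3)·f(k+1) − (k + 5)·f(k) − (1) = 0.
deg f ≤ 2 (via 1,1,0).
Solve for f: f(k) = k*(k + 7)/24 (degree 2 ≤ 2).
Then R = B(k−1)f/C = k*(k + 5)*(k + 7)/24, so s_k = R(k)·t_k = k*(k + 7)/(12*(k + 3)*(k + 4)).
s_(k+1) − s_k = 2/(k**3 + 12*k**2 + 47*k + 60) = t_k.
Σ_(k=0)^(9) t_k = s_(10) − s_(0) = 85/1092 − (0) = 85/1092.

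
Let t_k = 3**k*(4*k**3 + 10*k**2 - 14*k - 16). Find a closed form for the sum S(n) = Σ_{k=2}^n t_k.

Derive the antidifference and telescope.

S(n) = 6*3**n*n**3 + 6*3**n*n**2 - 18*3**n*n - 15*3**n + 63

t_(k+1)/t_k = 3*(2*k**3 + 11*k**2 + 9*k - 8)/(2*k**3 + 5*k**2 - 7*k - 8).
A = 3, B = 1, C = k**3 + 5*k**2/2 - 7*k/2 - 4.
Set up (3)·f(k+1) − (1)·f(k) − (k**3 + 5*k**2/2 - 7*k/2 - 4) = 0.
Bound: deg f ≤ 3.
Match coefficients ⇒ f(k) = (2*k**3 - 4*k**2 - 4*k + 1)/4.
R(k) = B(k−1)·f(k)/C(k) = (2*k**3 - 4*k**2 - 4*k + 1)/(2*(2*k**3 + 5*k**2 - 7*k - 8)); s_k = R·t_k = 3**k*(2*k**3 - 4*k**2 - 4*k + 1).
Δs = 3**k*(4*k**3 + 10*k**2 - 14*k - 16), as required.
Evaluate: s_(n+1) = 3**(n + 1)*(2*n**3 + 2*n**2 - 6*n - 5); subtract s_(2) = -63 ⇒ S(n) = 6*3**n*n**3 + 6*3**n*n**2 - 18*3**n*n - 15*3**n + 63.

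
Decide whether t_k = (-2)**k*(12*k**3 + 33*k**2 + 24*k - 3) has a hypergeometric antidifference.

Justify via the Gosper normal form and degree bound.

Step 1: r(k) = 2*(-4*k**3 - 23*k**2 - 42*k - 22)/(4*k**3 + 11*k**2 + 8*k - 1).
Normal form (A,B,C) = (-2, 1, k**3 + 11*k**2/4 + 2*k - 1/4).
Need (-2)·f(k+1) − (1)·f(k) = k**3 + 11*k**2/4 + 2*k - 1/4.
d = 3 from the (0,0,3) case.
Solving with deg f ≤ 3: f(k) = -(k - 1)*(k + 1)*(4*k + 3)/12.
So s_k = (B(k−1)f/C)·t_k = (-(k - 1)*(k + 1)*(4*k + 3)/(3*(4*k**3 + 11*k**2 + 8*k - 1)))·t_k = (-2)**k*(-4*k**3 - 3*k**2 + 4*k + 3).
Verify: (-2)**k*(12*k**3 + 33*k**2 + 24*k - 3) matches t_k.

Yes. s_k = (-2)**k*(-4*k**3 - 3*k**2 + 4*k + 3).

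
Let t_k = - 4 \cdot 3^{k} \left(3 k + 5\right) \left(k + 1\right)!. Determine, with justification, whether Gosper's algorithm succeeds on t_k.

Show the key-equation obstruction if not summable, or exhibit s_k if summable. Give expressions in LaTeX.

Compute t_(k+1)/t_k: get 3*(k + 2)*(3*k + 8)/(3*k + 5).
Normal form (A,B,C) = (3*k + 6, 1, k + 5/3).
f must satisfy (3*k + 6)·f(k+1) − (1)·f(k) = k + 5/3.
From deg A=1, deg B=0, deg C=1: d=0.
Solve for f: f(k) = 1/3 (degree 0 ≤ 0).
R(k) = B(k−1)·f(k)/C(k) = 1/(3*k + 5); s_k = R·t_k = -4*3**k*factorial(k + 1).
s_(k+1) − s_k = -4*3**k*(3*k + 5)*factorial(k + 1) = t_k.

Yes. s_k = - 4 \cdot 3^{k} \left(k + 1\right)!.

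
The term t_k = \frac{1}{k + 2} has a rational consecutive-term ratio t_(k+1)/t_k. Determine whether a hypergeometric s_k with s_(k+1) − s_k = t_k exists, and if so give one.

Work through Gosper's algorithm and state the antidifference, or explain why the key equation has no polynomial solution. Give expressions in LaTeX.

t_(k+1)/t_k = (k + 2)/(k + 3).
A = k + 2, B = k + 3, C = 1.
Solve (k + 2)·f(k+1) − (k + 2)·f(k) = 1.
d = 0 from the (1,1,0) case.
Write f(k) = c0. Then LHS − RHS = -1, requiring -1 = 0: contradictory. No certificate.

no hypergeometric antidifference exists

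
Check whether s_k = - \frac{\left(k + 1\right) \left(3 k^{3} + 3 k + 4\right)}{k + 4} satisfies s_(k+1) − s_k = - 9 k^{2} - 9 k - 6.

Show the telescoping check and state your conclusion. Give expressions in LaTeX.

s_(k+1) = -(k + 2)*(3*k + 3*(k + 1)**3 + 7)/(k + 5)
s_(k+1) − s_k = 3*(-3*k**4 - 24*k**3 - 44*k**2 - 39*k - 20)/(k**2 + 9*k + 20)
(s_(k+1) − s_k) − t_k = 3*(6*k**3 + 45*k**2 + 39*k + 20)/(k**2 + 9*k + 20)

Invalid: residual \frac{3 \left(6 k^{3} + 45 k^{2} + 39 k + 20\right)}{k^{2} + 9 k + 20} ≠ 0.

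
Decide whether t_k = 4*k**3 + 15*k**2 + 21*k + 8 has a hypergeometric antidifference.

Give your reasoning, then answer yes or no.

Yes. s_k = k**2*(k**2 + 3*k + 4).

t_(k+1)/t_k = (4*k**3 + 27*k**2 + 63*k + 48)/(4*k**3 + 15*k**2 + 21*k + 8).
So A=1 and B=1, with C=k**3 + 15*k**2/4 + 21*k/4 + 2.
Solve (1)·f(k+1) − (1)·f(k) = k**3 + 15*k**2/4 + 21*k/4 + 2.
d = 4 from the (0,0,3) case.
Solving with deg f ≤ 4: f(k) = k**2*(k**2 + 3*k + 4)/4.
So s_k = (B(k−1)f/C)·t_k = (k**2*(k**2 + 3*k + 4)/(4*k**3 + 15*k**2 + 21*k + 8))·t_k = k**2*(k**2 + 3*k + 4).
Check: Δs_k = 4*k**3 + 15*k**2 + 21*k + 8. ✓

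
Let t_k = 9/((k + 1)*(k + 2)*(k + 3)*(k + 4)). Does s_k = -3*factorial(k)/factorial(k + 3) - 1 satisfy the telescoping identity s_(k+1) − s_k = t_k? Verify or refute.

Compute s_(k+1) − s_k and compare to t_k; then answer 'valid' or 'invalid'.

s_(k+1) = -3*factorial(k + 1)/factorial(k + 4) - 1
s_(k+1) − s_k = 9/((k + 1)*(k + 2)*(k + 3)*(k + 4))
(s_(k+1) − s_k) − t_k = 0

Valid — Δs_k = t_k.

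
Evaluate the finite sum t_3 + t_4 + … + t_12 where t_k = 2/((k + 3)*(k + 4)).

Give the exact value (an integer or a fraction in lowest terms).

Σ = 5/24

The ratio is (k + 3)/(k + 5).
So A=k + 3 and B=k + 5, with C=1.
f must satisfy (k + 3)·f(k+1) − (k + 4)·f(k) = 1.
Degrees (1,1,0) ⇒ d ≤ 1.
Solving with deg f ≤ 1: f(k) = k/3.
So s_k = (B(k−1)f/C)·t_k = (k*(k + 4)/3)·t_k = 2*k/(3*(k + 3)).
Δs = 2/(k**2 + 7*k + 12), as required.
Telescoping: Σ = s_(13) − s_(3) = 13/24 − (1/3) = 5/24.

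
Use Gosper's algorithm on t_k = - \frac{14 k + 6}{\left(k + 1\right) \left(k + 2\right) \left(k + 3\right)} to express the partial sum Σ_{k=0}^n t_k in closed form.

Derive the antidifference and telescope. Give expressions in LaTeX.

Compute t_(k+1)/t_k: get (k + 1)*(7*k + 10)/((k + 4)*(7*k + 3)).
Take A(k)=k + 1, B(k)=k + 4, C(k)=k + 3/7.
Solve (k + 1)·f(k+1) − (k + 3)·f(k) = k + 3/7.
From deg A=1, deg B=1, deg C=1: d=2.
Match coefficients ⇒ f(k) = k*(5*k + 1)/14.
R(k) = B(k−1)·f(k)/C(k) = k*(k + 3)*(5*k + 1)/(2*(7*k + 3)); s_k = R·t_k = -k*(5*k + 1)/((k + 1)*(k + 2)).
Check: Δs_k = 2*(-7*k - 3)/(k**3 + 6*k**2 + 11*k + 6). ✓
Telescope: S(n) = s_(n+1) − s_(0) = (-5*n**2 - 11*n - 6)/(n**2 + 5*n + 6) − (0) = (-5*n**2 - 11*n - 6)/(n**2 + 5*n + 6).

S(n) = \frac{- 5 n^{2} - 11 n - 6}{n^{2} + 5 n + 6}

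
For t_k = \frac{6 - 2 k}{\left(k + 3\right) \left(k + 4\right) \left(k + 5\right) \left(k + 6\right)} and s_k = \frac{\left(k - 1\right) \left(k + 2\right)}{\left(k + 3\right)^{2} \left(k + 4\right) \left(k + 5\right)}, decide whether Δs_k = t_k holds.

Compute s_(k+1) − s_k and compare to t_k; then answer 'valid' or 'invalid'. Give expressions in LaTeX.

Invalid: residual \frac{3 k^{2} + 5 k - 24}{k^{6} + 25 k^{5} + 257 k^{4} + 1391 k^{3} + 4182 k^{2} + 6624 k + 4320} ≠ 0.

s_(k+1) = k*(k + 3)/((k + 4)**2*(k + 5)*(k + 6))
s_(k+1) − s_k = (k*(k + 3)**3 - (k - 1)*(k + 2)*(k + 4)*(k + 6))/((k + 3)**2*(k + 4)**2*(k + 5)*(k + 6))
(s_(k+1) − s_k) − t_k = (3*k**2 + 5*k - 24)/(k**6 + 25*k**5 + 257*k**4 + 1391*k**3 + 4182*k**2 + 6624*k + 4320)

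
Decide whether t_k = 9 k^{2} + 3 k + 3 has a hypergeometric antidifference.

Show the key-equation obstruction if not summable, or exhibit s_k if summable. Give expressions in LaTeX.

Yes. s_k = 3 k \left(k^{2} - k + 1\right).

Compute t_(k+1)/t_k: get (k + 3*(k + 1)**2 + 2)/(3*k**2 + k + 1).
Gosper form: A/B · C(k+1)/C(k) with A=1, B=1, C=k**2 + k/3 + 1/3.
f must satisfy (1)·f(k+1) − (1)·f(k) = k**2 + k/3 + 1/3.
d = 3 from the (0,0,2) case.
Coefficient equations give f(k) = k*(k**2 - k + 1)/3.
So s_k = (B(k−1)f/C)·t_k = (k*(k**2 - k + 1)/(3*k**2 + k + 1))·t_k = 3*k*(k**2 - k + 1).
Check: Δs_k = 9*k**2 + 3*k + 3. ✓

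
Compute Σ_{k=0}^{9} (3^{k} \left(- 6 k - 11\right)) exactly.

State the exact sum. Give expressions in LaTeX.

Σ = -1830518

t_(k+1)/t_k = 3*(6*k + 17)/(6*k + 11).
So A=3 and B=1, with C=k + 11/6.
Set up (3)·f(k+1) − (1)·f(k) − (k + 11/6) = 0.
From deg A=0, deg B=0, deg C=1: d=1.
Coefficient equations give f(k) = (3*k + 1)/6.
R(k) = B(k−1)·f(k)/C(k) = (3*k + 1)/(6*k + 11); s_k = R·t_k = 3**k*(-3*k - 1).
Δs = 3**k*(-6*k - 11), as required.
Sum = s_(10) − s_(0); s_(10) = -1830519, s_(0) = -1 ⇒ -1830518.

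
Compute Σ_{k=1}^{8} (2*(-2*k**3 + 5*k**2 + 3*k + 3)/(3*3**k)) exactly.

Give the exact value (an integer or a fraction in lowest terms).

The ratio is (2*k**3 + k**2 - 7*k - 9)/(3*(2*k**3 - 5*k**2 - 3*k - 3)).
So A=1/3 and B=1, with C=k**3 - 5*k**2/2 - 3*k/2 - 3/2.
Key eq: (1/3)·f(k+1) = (1)·f(k) + (k**3 - 5*k**2/2 - 3*k/2 - 3/2).
From deg A=0, deg B=0, deg C=3: d=3.
A polynomial solution: f(k) = -3*(k - 2)*(k**2 + k + 1)/2.
R(k) = B(k−1)·f(k)/C(k) = -3*(k - 2)*(k**2 + k + 1)/(2*k**3 - 5*k**2 - 3*k - 3); s_k = R·t_k = 2*(k**3 - k**2 - k - 2)/3**k.
Check: Δs_k = 2*(-2*k**3 + 5*k**2 + 3*k + 3)/(3*3**k). ✓
Σ_(k=1)^(8) t_k = s_(9) − s_(1) = 1274/19683 − (-2) = 40640/19683.

Σ = 40640/19683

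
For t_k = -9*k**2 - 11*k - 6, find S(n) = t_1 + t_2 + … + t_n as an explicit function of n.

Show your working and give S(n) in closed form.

t_(k+1)/t_k = (9*k**2 + 29*k + 26)/(9*k**2 + 11*k + 6).
Normal form (A,B,C) = (1, 1, k**2 + 11*k/9 + 2/3).
Need (1)·f(k+1) − (1)·f(k) = k**2 + 11*k/9 + 2/3.
deg f ≤ 3 (via 0,0,2).
Coefficient equations give f(k) = k*(3*k**2 + k + 2)/9.
Get s_k = R·t_k = k*(-3*k**2 - k - 2) with R(k) = B(k−1)f(k)/C(k) = k*(3*k**2 + k + 2)/(9*k**2 + 11*k + 6).
Δs = -9*k**2 - 11*k - 6, as required.
Evaluate: s_(n+1) = -3*n**3 - 10*n**2 - 13*n - 6; subtract s_(1) = -6 ⇒ S(n) = n*(-3*n**2 - 10*n - 13).

S(n) = n*(-3*n**2 - 10*n - 13)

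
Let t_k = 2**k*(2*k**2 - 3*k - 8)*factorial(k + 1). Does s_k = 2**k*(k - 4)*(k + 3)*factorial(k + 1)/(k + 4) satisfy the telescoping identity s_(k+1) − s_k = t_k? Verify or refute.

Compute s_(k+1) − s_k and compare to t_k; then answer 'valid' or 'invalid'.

Invalid: residual -2**k*(2*k**3 + 5*k**2 - 21*k - 28)*factorial(k + 1)/((k + 4)*(k + 5)) ≠ 0.

s_(k+1) = 2**(k + 1)*(k - 3)*(k + 4)*factorial(k + 2)/(k + 5)
s_(k+1) − s_k = 2**k*(2*k**4 + 13*k**3 - 111*k - 132)*factorial(k + 1)/((k + 4)*(k + 5))
(s_(k+1) − s_k) − t_k = -2**k*(2*k**3 + 5*k**2 - 21*k - 28)*factorial(k + 1)/((k + 4)*(k + 5))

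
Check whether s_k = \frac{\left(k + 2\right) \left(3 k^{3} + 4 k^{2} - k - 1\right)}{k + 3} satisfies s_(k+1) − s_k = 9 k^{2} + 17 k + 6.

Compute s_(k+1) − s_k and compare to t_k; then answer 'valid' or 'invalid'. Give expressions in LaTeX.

s_(k+1) = (3*k**4 + 22*k**3 + 55*k**2 + 53*k + 15)/(k + 4)
s_(k+1) − s_k = (9*k**4 + 74*k**3 + 193*k**2 + 188*k + 53)/(k**2 + 7*k + 12)
(s_(k+1) − s_k) − t_k = (-6*k**3 - 40*k**2 - 58*k - 19)/(k**2 + 7*k + 12)

Invalid: residual \frac{- 6 k^{3} - 40 k^{2} - 58 k - 19}{k^{2} + 7 k + 12} ≠ 0.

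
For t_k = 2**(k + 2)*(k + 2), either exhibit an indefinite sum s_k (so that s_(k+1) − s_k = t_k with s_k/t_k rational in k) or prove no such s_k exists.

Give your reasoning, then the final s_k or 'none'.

s_k = 2**(k + 2)*k

Step 1: r(k) = 2*(k + 3)/(k + 2).
Gosper form: A/B · C(k+1)/C(k) with A=2, B=1, C=k + 2.
Need (2)·f(k+1) − (1)·f(k) = k + 2.
deg f ≤ 1 (via 0,0,1).
Coefficient equations give f(k) = k.
Get s_k = R·t_k = 2**(k + 2)*k with R(k) = B(k−1)f(k)/C(k) = k/(k + 2).
Δs = 2**(k + 2)*(k + 2), as required.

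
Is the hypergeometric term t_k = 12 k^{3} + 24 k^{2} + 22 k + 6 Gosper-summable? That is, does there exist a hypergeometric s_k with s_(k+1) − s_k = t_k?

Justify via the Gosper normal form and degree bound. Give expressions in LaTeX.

Yes. s_k = k \left(3 k^{3} + 2 k^{2} + 2 k - 1\right).

Ratio r(k) = (6*k**3 + 30*k**2 + 53*k + 32)/(6*k**3 + 12*k**2 + 11*k + 3).
Take A(k)=1, B(k)=1, C(k)=k**3 + 2*k**2 + 11*k/6 + 1/2.
f must satisfy (1)·f(k+1) − (1)·f(k) = k**3 + 2*k**2 + 11*k/6 + 1/2.
Bound: deg f ≤ 4.
Match coefficients ⇒ f(k) = k*(3*k - 1)*(k**2 + k + 1)/12.
Get s_k = R·t_k = k*(3*k**3 + 2*k**2 + 2*k - 1) with R(k) = B(k−1)f(k)/C(k) = k*(3*k - 1)*(k**2 + k + 1)/(2*(6*k**3 + 12*k**2 + 11*k + 3)).
Check: Δs_k = 12*k**3 + 24*k**2 + 22*k + 6. ✓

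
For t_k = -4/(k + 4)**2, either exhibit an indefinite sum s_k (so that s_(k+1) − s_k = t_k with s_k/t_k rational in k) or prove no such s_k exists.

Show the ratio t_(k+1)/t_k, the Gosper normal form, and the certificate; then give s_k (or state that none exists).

t_(k+1)/t_k = (k + 4)**2/(k + 5)**2.
So A=k**2 + 8*k + 16 and B=k**2 + 10*k + 25, with C=1.
Set up (k**2 + 8*k + 16)·f(k+1) − (k**2 + 8*k + 16)·f(k) − (1) = 0.
Bound: deg f ≤ 0.
Put f(k) = c0: A·f(k+1) − B(k−1)·f(k) − C = -1; need -1 = 0 — inconsistent ⇒ no f, not summable.

no hypergeometric antidifference exists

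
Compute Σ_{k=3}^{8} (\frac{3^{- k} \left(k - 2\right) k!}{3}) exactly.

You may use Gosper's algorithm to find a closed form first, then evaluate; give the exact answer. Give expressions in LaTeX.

Ratio r(k) = (k**2 - 1)/(3*(k - 2)).
Take A(k)=k/3 + 1/3, B(k)=1, C(k)=k - 2.
Set up (k/3 + 1/3)·f(k+1) − (1)·f(k) − (k - 2) = 0.
d = 0 from the (1,0,1) case.
A polynomial solution: f(k) = 3.
Then R = B(k−1)f/C = 3/(k - 2), so s_k = R(k)·t_k = factorial(k)/3**k.
Δs = (k - 2)*factorial(k)/(3*3**k), as required.
Σ_(k=3)^(8) t_k = s_(9) − s_(3) = 4480/243 − (2/9) = 4426/243.

Σ = 4426/243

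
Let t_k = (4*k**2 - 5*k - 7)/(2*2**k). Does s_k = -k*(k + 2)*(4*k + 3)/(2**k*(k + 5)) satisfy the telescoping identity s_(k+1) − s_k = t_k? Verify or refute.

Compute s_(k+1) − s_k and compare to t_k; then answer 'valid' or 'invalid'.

Invalid: residual 3*(-4*k**3 - 23*k**2 + 26*k + 35)/(2*2**k*(k**2 + 11*k + 30)) ≠ 0.

s_(k+1) = -(k + 1)*(k + 3)*(4*k + 7)/(2*2**k*(k + 6))
s_(k+1) − s_k = (4*k**4 + 27*k**3 - 11*k**2 - 149*k - 105)/(2*2**k*(k**2 + 11*k + 30))
(s_(k+1) − s_k) − t_k = 3*(-4*k**3 - 23*k**2 + 26*k + 35)/(2*2**k*(k**2 + 11*k + 30))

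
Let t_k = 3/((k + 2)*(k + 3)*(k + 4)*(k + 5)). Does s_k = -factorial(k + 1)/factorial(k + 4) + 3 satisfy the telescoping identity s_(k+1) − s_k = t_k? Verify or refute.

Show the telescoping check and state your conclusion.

s_(k+1) = -factorial(k + 2)/factorial(k + 5) + 3
s_(k+1) − s_k = 3/((k + 2)*(k + 3)*(k + 4)*(k + 5))
(s_(k+1) − s_k) − t_k = 0

valid (s_(k+1) − s_k reduces to t_k)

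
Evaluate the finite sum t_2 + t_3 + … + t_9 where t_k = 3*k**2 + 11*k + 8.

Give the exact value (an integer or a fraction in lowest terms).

Σ = 1400

t_(k+1)/t_k = (3*k**2 + 17*k + 22)/(3*k**2 + 11*k + 8).
Factor: A=1; B=1; C=k**2 + 11*k/3 + 8/3.
Set up (1)·f(k+1) − (1)·f(k) − (k**2 + 11*k/3 + 8/3) = 0.
d = 3 from the (0,0,2) case.
A polynomial solution: f(k) = k*(k + 1)*(k + 3)/3.
Then R = B(k−1)f/C = k*(k + 3)/(3*k + 8), so s_k = R(k)·t_k = k*(k**2 + 4*k + 3).
Check: Δs_k = 3*k**2 + 11*k + 8. ✓
Sum = s_(10) − s_(2); s_(10) = 1430, s_(2) = 30 ⇒ 1400.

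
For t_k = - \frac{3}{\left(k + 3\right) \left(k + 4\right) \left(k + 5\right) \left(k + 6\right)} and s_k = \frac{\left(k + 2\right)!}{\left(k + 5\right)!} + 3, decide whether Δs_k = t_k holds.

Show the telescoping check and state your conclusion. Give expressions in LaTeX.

Valid — Δs_k = t_k.

s_(k+1) = factorial(k + 3)/factorial(k + 6) + 3
s_(k+1) − s_k = -3/((k + 3)*(k + 4)*(k + 5)*(k + 6))
(s_(k+1) − s_k) − t_k = 0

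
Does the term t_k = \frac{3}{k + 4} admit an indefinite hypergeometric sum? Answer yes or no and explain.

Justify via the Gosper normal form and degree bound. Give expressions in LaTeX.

The ratio is (k + 4)/(k + 5).
Normal form (A,B,C) = (k + 4, k + 5, 1).
Need (k + 4)·f(k+1) − (k + 4)·f(k) = 1.
deg f ≤ 0 (via 1,1,0).
Generic f = c0 gives residual -1; -1 = 0 cannot hold, so t_k is not Gosper-summable.

No — key equation has no polynomial f.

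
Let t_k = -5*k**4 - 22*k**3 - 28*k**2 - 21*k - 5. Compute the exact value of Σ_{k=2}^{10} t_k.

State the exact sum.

Σ = -205119

The ratio is (5*k**4 + 42*k**3 + 124*k**2 + 163*k + 81)/(5*k**4 + 22*k**3 + 28*k**2 + 21*k + 5).
So A=1 and B=1, with C=k**4 + 22*k**3/5 + 28*k**2/5 + 21*k/5 + 1.
f must satisfy (1)·f(k+1) − (1)·f(k) = k**4 + 22*k**3/5 + 28*k**2/5 + 21*k/5 + 1.
d = 5 from the (0,0,4) case.
Match coefficients ⇒ f(k) = k*(k**4 + 3*k**3 + 2*k - 1)/5.
Get s_k = R·t_k = k*(-k**4 - 3*k**3 - 2*k + 1) with R(k) = B(k−1)f(k)/C(k) = k*(k**4 + 3*k**3 + 2*k - 1)/(5*k**4 + 22*k**3 + 28*k**2 + 21*k + 5).
Δs = -5*k**4 - 22*k**3 - 28*k**2 - 21*k - 5, as required.
Σ_(k=2)^(10) t_k = s_(11) − s_(2) = -205205 − (-86) = -205119.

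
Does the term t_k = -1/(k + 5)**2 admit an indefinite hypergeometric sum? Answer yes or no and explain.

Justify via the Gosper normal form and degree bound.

No. Not Gosper-summable.

Compute t_(k+1)/t_k: get (k + 5)**2/(k + 6)**2.
Factor: A=k**2 + 10*k + 25; B=k**2 + 12*k + 36; C=1.
Need (k**2 + 10*k + 25)·f(k+1) − (k**2 + 10*k + 25)·f(k) = 1.
deg f ≤ 0 (via 2,2,0).
Put f(k) = c0: A·f(k+1) − B(k−1)·f(k) − C = -1; need -1 = 0 — inconsistent ⇒ no f, not summable.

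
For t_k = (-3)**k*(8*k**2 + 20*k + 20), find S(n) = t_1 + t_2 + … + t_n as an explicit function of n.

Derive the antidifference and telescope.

Ratio r(k) = 3*(-2*k**2 - 9*k - 12)/(2*k**2 + 5*k + 5).
So A=-3 and B=1, with C=k**2 + 5*k/2 + 5/2.
Set up (-3)·f(k+1) − (1)·f(k) − (k**2 + 5*k/2 + 5/2) = 0.
deg f ≤ 2 (via 0,0,2).
Solving with deg f ≤ 2: f(k) = -(k**2 + k + 1)/4.
Certificate R = B(k−1)f/C = -(k**2 + k + 1)/(2*(2*k**2 + 5*k + 5)) gives s_k = -2*(-3)**k*(k**2 + k + 1).
Δs = (-3)**k*(8*k**2 + 20*k + 20), as required.
s_(n+1) = 6*(-3)**n*(n**2 + 3*n + 3) and s_(1) = 18, so S(n) = 6*(-3)**n*n**2 + 18*(-3)**n*n + 18*(-3)**n - 18.

S(n) = 6*(-3)**n*n**2 + 18*(-3)**n*n + 18*(-3)**n - 18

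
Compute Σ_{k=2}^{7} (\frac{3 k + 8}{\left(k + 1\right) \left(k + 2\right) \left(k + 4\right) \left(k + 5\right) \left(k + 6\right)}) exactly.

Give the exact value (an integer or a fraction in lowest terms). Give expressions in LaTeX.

r(k) = (k + 1)*(k + 4)*(3*k + 11)/((k + 3)*(k + 7)*(3*k + 8)) after simplifying.
Gosper form: A/B · C(k+1)/C(k) with A=k + 1, B=k + 7, C=k**2 + 17*k/3 + 8.
Need (k + 1)·f(k+1) − (k + 6)·f(k) = k**2 + 17*k/3 + 8.
deg f ≤ 5 (via 1,1,2).
A polynomial solution: f(k) = k*(k + 2)*(k + 3)*(k**2 + 10*k + 29)/60.
So s_k = (B(k−1)f/C)·t_k = (k*(k + 2)*(k + 6)*(k**2 + 10*k + 29)/(20*(3*k + 8)))·t_k = k*(k**2 + 10*k + 29)/(20*(k**3 + 10*k**2 + 29*k + 20)).
Check: Δs_k = (3*k + 8)/(k**5 + 18*k**4 + 121*k**3 + 372*k**2 + 508*k + 240). ✓
Evaluate s at k=8 and k=2: 173/3510 and 53/1260; difference 71/9828.

Σ = 71/9828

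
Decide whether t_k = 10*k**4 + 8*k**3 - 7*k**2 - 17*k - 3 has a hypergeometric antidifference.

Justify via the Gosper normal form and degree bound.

Ratio r(k) = (10*k**4 + 48*k**3 + 77*k**2 + 33*k - 9)/(10*k**4 + 8*k**3 - 7*k**2 - 17*k - 3).
Gosper form: A/B · C(k+1)/C(k) with A=1, B=1, C=k**4 + 4*k**3/5 - 7*k**2/10 - 17*k/10 - 3/10.
f must satisfy (1)·f(k+1) − (1)·f(k) = k**4 + 4*k**3/5 - 7*k**2/10 - 17*k/10 - 3/10.
d = 5 from the (0,0,4) case.
Solve for f: f(k) = k*(2*k**4 - 3*k**3 - 3*k**2 - 3*k + 4)/10 (degree 5 ≤ 5).
So s_k = (B(k−1)f/C)·t_k = (k*(2*k**4 - 3*k**3 - 3*k**2 - 3*k + 4)/(10*k**4 + 8*k**3 - 7*k**2 - 17*k - 3))·t_k = k*(2*k**4 - 3*k**3 - 3*k**2 - 3*k + 4).
Δs = 10*k**4 + 8*k**3 - 7*k**2 - 17*k - 3, as required.

Yes. s_k = k*(2*k**4 - 3*k**3 - 3*k**2 - 3*k + 4).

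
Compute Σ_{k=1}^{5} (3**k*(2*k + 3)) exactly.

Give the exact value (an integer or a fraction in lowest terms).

r(k) = 3*(2*k + 5)/(2*k + 3) after simplifying.
A = 3, B = 1, C = k + 3/2.
Key eq: (3)·f(k+1) = (1)·f(k) + (k + 3/2).
From deg A=0, deg B=0, deg C=1: d=1.
Coefficient equations give f(k) = k/2.
Get s_k = R·t_k = 3**k*k with R(k) = B(k−1)f(k)/C(k) = k/(2*k + 3).
s_(k+1) − s_k = 3**k*(2*k + 3) = t_k.
Sum = s_(6) − s_(1); s_(6) = 4374, s_(1) = 3 ⇒ 4371.

Σ = 4371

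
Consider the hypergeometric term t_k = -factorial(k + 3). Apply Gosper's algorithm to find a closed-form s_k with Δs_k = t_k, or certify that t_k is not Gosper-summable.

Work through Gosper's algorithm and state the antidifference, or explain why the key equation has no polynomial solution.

no hypergeometric antidifference exists

Compute t_(k+1)/t_k: get k + 4.
A = k + 4, B = 1, C = 1.
Set up (k + 4)·f(k+1) − (1)·f(k) − (1) = 0.
Bound: deg f ≤ -1.
Negative degree bound (-1): no f exists, t_k not Gosper-summable.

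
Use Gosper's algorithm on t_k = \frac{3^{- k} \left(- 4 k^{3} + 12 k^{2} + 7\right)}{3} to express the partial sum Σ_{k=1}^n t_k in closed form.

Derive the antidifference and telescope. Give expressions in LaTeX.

S(n) = 3^{- n - 1} \left(5 \cdot 3^{n} + 2 n^{3} + 3 n^{2} - 5\right)

The ratio is (4*k**3 - 12*k - 15)/(3*(4*k**3 - 12*k**2 - 7)).
Normal form (A,B,C) = (1/3, 1, k**3 - 3*k**2 - 7/4).
Need (1/3)·f(k+1) − (1)·f(k) = k**3 - 3*k**2 - 7/4.
d = 3 from the (0,0,3) case.
A polynomial solution: f(k) = -3*(k - 2)*(2*k**2 + k + 2)/4.
Get s_k = R·t_k = (2*k**3 - 3*k**2 - 4)/3**k with R(k) = B(k−1)f(k)/C(k) = -3*(k - 2)*(2*k**2 + k + 2)/(4*k**3 - 12*k**2 - 7).
s_(k+1) − s_k = (-4*k**3 + 12*k**2 + 7)/(3*3**k) = t_k.
Telescope: S(n) = s_(n+1) − s_(1) = 3**(-n - 1)*(2*n**3 + 3*n**2 - 5) − (-5/3) = 3**(-n - 1)*(5*3**n + 2*n**3 + 3*n**2 - 5).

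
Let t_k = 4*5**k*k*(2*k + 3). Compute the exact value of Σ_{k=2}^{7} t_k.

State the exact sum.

Σ = 43749900

t_(k+1)/t_k = 5*(k + 1)*(2*k + 5)/(k*(2*k + 3)).
Gosper form: A/B · C(k+1)/C(k) with A=5, B=1, C=k**2 + 3*k/2.
Solve (5)·f(k+1) − (1)·f(k) = k**2 + 3*k/2.
From deg A=0, deg B=0, deg C=2: d=2.
Coefficient equations give f(k) = k*(k - 1)/4.
Then R = B(k−1)f/C = (k - 1)/(2*(2*k + 3)), so s_k = R(k)·t_k = 2*5**k*k*(k - 1).
s_(k+1) − s_k = 4*5**k*k*(2*k + 3) = t_k.
Sum = s_(8) − s_(2); s_(8) = 43750000, s_(2) = 100 ⇒ 43749900.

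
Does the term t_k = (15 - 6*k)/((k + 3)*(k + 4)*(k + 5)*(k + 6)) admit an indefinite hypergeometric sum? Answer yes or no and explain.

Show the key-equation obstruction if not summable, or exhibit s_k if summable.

Compute t_(k+1)/t_k: get (k + 3)*(2*k - 3)/((k + 7)*(2*k - 5)).
Normal form (A,B,C) = (k + 3, k + 7, k - 5/2).
f must satisfy (k + 3)·f(k+1) − (k + 6)·f(k) = k - 5/2.
From deg A=1, deg B=1, deg C=1: d=3.
Match coefficients ⇒ f(k) = -k*(k**2 + 12*k + 137)/180.
So s_k = (B(k−1)f/C)·t_k = (-k*(k + 6)*(k**2 + 12*k + 137)/(90*(2*k - 5)))·t_k = k*(k**2 + 12*k + 137)/(30*(k + 3)*(k + 4)*(k + 5)).
Check: Δs_k = 3*(5 - 2*k)/(k**4 + 18*k**3 + 119*k**2 + 342*k + 360). ✓

Yes. s_k = k*(k**2 + 12*k + 137)/(30*(k + 3)*(k + 4)*(k + 5)).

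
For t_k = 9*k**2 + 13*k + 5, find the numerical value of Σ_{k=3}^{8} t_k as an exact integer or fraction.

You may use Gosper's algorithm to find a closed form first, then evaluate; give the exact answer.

Ratio r(k) = (9*k**2 + 31*k + 27)/(9*k**2 + 13*k + 5).
Gosper form: A/B · C(k+1)/C(k) with A=1, B=1, C=k**2 + 13*k/9 + 5/9.
f must satisfy (1)·f(k+1) − (1)·f(k) = k**2 + 13*k/9 + 5/9.
deg f ≤ 3 (via 0,0,2).
A polynomial solution: f(k) = k**2*(3*k + 2)/9.
R(k) = B(k−1)·f(k)/C(k) = k**2*(3*k + 2)/(9*k**2 + 13*k + 5); s_k = R·t_k = k**2*(3*k + 2).
Δs = 9*k**2 + 13*k + 5, as required.
Sum = s_(9) − s_(3); s_(9) = 2349, s_(3) = 99 ⇒ 2250.

Σ = 2250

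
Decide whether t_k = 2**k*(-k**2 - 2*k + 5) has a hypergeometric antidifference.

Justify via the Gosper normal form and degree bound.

Yes. s_k = 2**k*(-k**2 + 2*k + 3).

Step 1: r(k) = 2*(k**2 + 4*k - 2)/(k**2 + 2*k - 5).
Factor: A=2; B=1; C=k**2 + 2*k - 5.
f must satisfy (2)·f(k+1) − (1)·f(k) = k**2 + 2*k - 5.
deg f ≤ 2 (via 0,0,2).
Solve for f: f(k) = (k - 3)*(k + 1) (degree 2 ≤ 2).
Certificate R = B(k−1)f/C = (k - 3)*(k + 1)/(k**2 + 2*k - 5) gives s_k = 2**k*(-k**2 + 2*k + 3).
s_(k+1) − s_k = 2**k*(-k**2 - 2*k + 5) = t_k.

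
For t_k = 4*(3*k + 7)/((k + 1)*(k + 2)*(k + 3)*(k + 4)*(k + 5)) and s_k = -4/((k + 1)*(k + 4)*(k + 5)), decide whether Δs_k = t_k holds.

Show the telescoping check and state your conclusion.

Invalid: residual 8*(-4*k - 9)/(k**6 + 21*k**5 + 175*k**4 + 735*k**3 + 1624*k**2 + 1764*k + 720) ≠ 0.

s_(k+1) = -4/((k + 2)*(k + 5)*(k + 6))
s_(k+1) − s_k = 4*(3*k + 8)/(k**5 + 18*k**4 + 121*k**3 + 372*k**2 + 508*k + 240)
(s_(k+1) − s_k) − t_k = 8*(-4*k - 9)/(k**6 + 21*k**5 + 175*k**4 + 735*k**3 + 1624*k**2 + 1764*k + 720)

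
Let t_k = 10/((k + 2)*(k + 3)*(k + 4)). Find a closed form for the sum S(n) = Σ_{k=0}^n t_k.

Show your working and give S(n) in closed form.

S(n) = 5*(n**2 + 7*n + 6)/(6*(n**2 + 7*n + 12))

t_(k+1)/t_k = (k + 2)/(k + 5).
Normal form (A,B,C) = (k + 2, k + 5, 1).
Need (k + 2)·f(k+1) − (k + 4)·f(k) = 1.
d = 2 from the (1,1,0) case.
Solve for f: f(k) = k*(k + 5)/12 (degree 2 ≤ 2).
Get s_k = R·t_k = 5*k*(k + 5)/(6*(k + 2)*(k + 3)) with R(k) = B(k−1)f(k)/C(k) = k*(k + 4)*(k + 5)/12.
s_(k+1) − s_k = 10/(k**3 + 9*k**2 + 26*k + 24) = t_k.
Telescope: S(n) = s_(n+1) − s_(0) = 5*(n**2 + 7*n + 6)/(6*(n**2 + 7*n + 12)) − (0) = 5*(n**2 + 7*n + 6)/(6*(n**2 + 7*n + 12)).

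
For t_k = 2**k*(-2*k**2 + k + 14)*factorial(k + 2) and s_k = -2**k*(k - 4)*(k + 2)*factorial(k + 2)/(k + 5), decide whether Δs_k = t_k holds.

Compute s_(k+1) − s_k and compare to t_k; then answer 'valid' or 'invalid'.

Invalid: residual 3*2**k*(2*k**3 + 9*k**2 - 20*k - 66)*factorial(k + 2)/((k + 5)*(k + 6)) ≠ 0.

s_(k+1) = -2**(k + 1)*(k - 3)*(k + 3)*factorial(k + 3)/(k + 6)
s_(k+1) − s_k = -2**k*(2*k**4 + 15*k**3 + 8*k**2 - 124*k - 222)*factorial(k + 2)/((k + 5)*(k + 6))
(s_(k+1) − s_k) − t_k = 3*2**k*(2*k**3 + 9*k**2 - 20*k - 66)*factorial(k + 2)/((k + 5)*(k + 6))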